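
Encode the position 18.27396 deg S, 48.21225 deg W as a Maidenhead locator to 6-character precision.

GH51vr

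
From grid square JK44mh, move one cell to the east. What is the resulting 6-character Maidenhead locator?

JK44nh

Longitude subsquare m = 12; +1 → 13 = n.
The latitude characters are unchanged.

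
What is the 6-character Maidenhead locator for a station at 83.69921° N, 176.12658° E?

Add 180° to longitude and 90° to latitude: 356.1266, 173.6992.
Field: lon ⌊356.1266/20⌋ = 17 → R; lat ⌊173.6992/10⌋ = 17 → R.
Square: lon ⌊16.1266/2⌋ = 8; lat ⌊3.6992/1⌋ = 3.
Subsquare: lon ⌊0.1266/0.0833333⌋ = 1 → b; lat ⌊0.6992/0.0416667⌋ = 16 → q.

RR83bq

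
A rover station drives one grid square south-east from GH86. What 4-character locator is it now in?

Longitude square 8; +1 → 9.
Latitude square 6; −1 → 5.

GH95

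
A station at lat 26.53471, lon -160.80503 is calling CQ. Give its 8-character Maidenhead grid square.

AL96om38

Shift to the Maidenhead origin (180°W, 90°S): lon 19.19497, lat 116.53471.
Field: lon ⌊19.19497/20⌋ = 0 → A; lat ⌊116.53471/10⌋ = 11 → L.
Square: lon ⌊19.19497/2⌋ = 9; lat ⌊6.53471/1⌋ = 6.
Subsquare: lon ⌊1.19497/0.0833333⌋ = 14 → o; lat ⌊0.53471/0.0416667⌋ = 12 → m.
Extended square: lon ⌊0.02830/0.00833333⌋ = 3; lat ⌊0.03471/0.00416667⌋ = 8.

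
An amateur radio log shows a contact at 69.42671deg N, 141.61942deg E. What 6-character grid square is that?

Shift to the Maidenhead origin (180°W, 90°S): lon 321.6194, lat 159.4267.
Field: 321.6194/20 → 16 → Q, 159.4267/10 → 15 → P; chars QP.
Square: 1.6194/2 → 0, 9.4267/1 → 9; chars 09.
Subsquare: 1.6194/0.0833333 → 19 → t, 0.4267/0.0416667 → 10 → k; chars tk.

QP09tk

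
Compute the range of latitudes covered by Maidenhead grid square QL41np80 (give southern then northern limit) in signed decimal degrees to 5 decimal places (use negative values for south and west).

Field Q=16, L=11: +16·20° lon, +11·10° lat → SW at lon 140°, lat 20°.
Square 4, 1: +4·2° lon, +1·1° lat → SW at lon 148°, lat 21°.
Subsquare n=13, p=15: +13·0.0833333° lon, +15·0.0416667° lat → SW at lon 149.083°, lat 21.625°.
Extended square 8, 0: +8·0.00833333° lon, +0·0.00416667° lat → SW at lon 149.15°, lat 21.625°.
Cell spans 0.00833333° lon × 0.00416667° lat.
south 21.62500, north 21.62917.

21.62500, 21.62917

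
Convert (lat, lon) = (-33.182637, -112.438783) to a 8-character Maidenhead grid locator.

DF36st76

Add 180° to longitude and 90° to latitude: 67.56122, 56.81736.
Field: lon ⌊67.56122/20⌋ = 3 → D; lat ⌊56.81736/10⌋ = 5 → F.
Square: lon ⌊7.56122/2⌋ = 3; lat ⌊6.81736/1⌋ = 6.
Subsquare: lon ⌊1.56122/0.0833333⌋ = 18 → s; lat ⌊0.81736/0.0416667⌋ = 19 → t.
Extended square: lon ⌊0.06122/0.00833333⌋ = 7; lat ⌊0.02570/0.00416667⌋ = 6.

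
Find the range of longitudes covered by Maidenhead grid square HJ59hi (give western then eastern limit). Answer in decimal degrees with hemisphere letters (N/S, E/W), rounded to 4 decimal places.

29.4167° W, 29.3333° W

Field H=7, J=9: +7·20° lon, +9·10° lat → SW at lon -40°, lat 0°.
Square 5, 9: +5·2° lon, +9·1° lat → SW at lon -30°, lat 9°.
Subsquare h=7, i=8: +7·0.0833333° lon, +8·0.0416667° lat → SW at lon -29.4167°, lat 9.33333°.
Cell spans 0.0833333° lon × 0.0416667° lat.
west 29.4167° W, east 29.3333° W.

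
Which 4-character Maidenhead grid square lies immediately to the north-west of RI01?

QI92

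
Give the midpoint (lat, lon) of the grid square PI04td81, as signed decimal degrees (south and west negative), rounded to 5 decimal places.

Field P=15, I=8: +15·20° lon, +8·10° lat → SW at lon 120°, lat -10°.
Square 0, 4: +0·2° lon, +4·1° lat → SW at lon 120°, lat -6°.
Subsquare t=19, d=3: +19·0.0833333° lon, +3·0.0416667° lat → SW at lon 121.583°, lat -5.875°.
Extended square 8, 1: +8·0.00833333° lon, +1·0.00416667° lat → SW at lon 121.65°, lat -5.87083°.
Cell spans 0.00833333° lon × 0.00416667° lat. Centre is SW corner plus half of each.
latitude -5.86875, longitude 121.65417.

-5.86875, 121.65417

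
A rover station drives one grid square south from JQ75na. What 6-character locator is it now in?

Latitude subsquare a = 0; −1 → -1, wraps to 23 = x, carry into square.
Latitude square 5; −1 → 4.
The longitude characters are unchanged.

JQ74nx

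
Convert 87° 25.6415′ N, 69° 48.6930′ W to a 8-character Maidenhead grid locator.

Add 180° to longitude and 90° to latitude: 110.18845, 177.42736.
Field: 110.18845/20 → 5 → F, 177.42736/10 → 17 → R; chars FR.
Square: 10.18845/2 → 5, 7.42736/1 → 7; chars 57.
Subsquare: 0.18845/0.0833333 → 2 → c, 0.42736/0.0416667 → 10 → k; chars ck.
Extended square: 0.02178/0.00833333 → 2, 0.01069/0.00416667 → 2; chars 22.

FR57ck22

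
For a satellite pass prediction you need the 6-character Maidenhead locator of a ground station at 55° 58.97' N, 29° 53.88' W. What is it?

Offset from 180°W / 90°S: lon 150.1020°, lat 145.9828°.
Field: lon ⌊150.1020/20⌋ = 7 → H; lat ⌊145.9828/10⌋ = 14 → O.
Square: lon ⌊10.1020/2⌋ = 5; lat ⌊5.9828/1⌋ = 5.
Subsquare: lon ⌊0.1020/0.0833333⌋ = 1 → b; lat ⌊0.9828/0.0416667⌋ = 23 → x.

HO55bx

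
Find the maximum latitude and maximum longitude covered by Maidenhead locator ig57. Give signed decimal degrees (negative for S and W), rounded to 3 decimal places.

Field I=8, G=6: +8·20° lon, +6·10° lat → SW at lon -20°, lat -30°.
Square 5, 7: +5·2° lon, +7·1° lat → SW at lon -10°, lat -23°.
Cell spans 2° lon × 1° lat. NE corner is SW corner plus one full cell.
latitude -22.000, longitude -8.000.

-22.000, -8.000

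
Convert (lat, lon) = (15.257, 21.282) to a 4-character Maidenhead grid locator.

Shift to the Maidenhead origin (180°W, 90°S): lon 201.28, lat 105.26.
Field (20°×10°, letters A–R): lon ⌊201.28/20⌋ = 10 → K; lat ⌊105.26/10⌋ = 10 → K.
Square (2°×1°, digits 0–9): lon ⌊1.28/2⌋ = 0; lat ⌊5.26/1⌋ = 5.

KK05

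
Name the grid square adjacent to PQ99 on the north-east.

QR00

Longitude square 9; +1 → 10, wraps to 0, carry into field.
Longitude field P = 15; +1 → 16 = Q.
Latitude square 9; +1 → 10, wraps to 0, carry into field.
Latitude field Q = 16; +1 → 17 = R.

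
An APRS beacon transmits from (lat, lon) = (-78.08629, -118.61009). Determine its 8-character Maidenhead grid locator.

DB01qv69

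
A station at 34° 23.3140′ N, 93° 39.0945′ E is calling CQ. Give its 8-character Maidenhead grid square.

NM64tj83

Shift to the Maidenhead origin (180°W, 90°S): lon 273.65157, lat 124.38857.
Field: 273.65157/20 → 13 → N, 124.38857/10 → 12 → M; chars NM.
Square: 13.65157/2 → 6, 4.38857/1 → 4; chars 64.
Subsquare: 1.65157/0.0833333 → 19 → t, 0.38857/0.0416667 → 9 → j; chars tj.
Extended square: 0.06824/0.00833333 → 8, 0.01357/0.00416667 → 3; chars 83.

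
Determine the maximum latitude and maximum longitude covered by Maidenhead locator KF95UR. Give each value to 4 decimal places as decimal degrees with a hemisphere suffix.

Field K=10, F=5: +10·20° lon, +5·10° lat → SW at lon 20°, lat -40°.
Square 9, 5: +9·2° lon, +5·1° lat → SW at lon 38°, lat -35°.
Subsquare u=20, r=17: +20·0.0833333° lon, +17·0.0416667° lat → SW at lon 39.6667°, lat -34.2917°.
Cell spans 0.0833333° lon × 0.0416667° lat. NE corner is SW corner plus one full cell.
latitude 34.2500° S, longitude 39.7500° E.

34.2500° S, 39.7500° E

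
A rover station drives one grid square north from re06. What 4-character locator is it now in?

Latitude square 6; +1 → 7.
The longitude characters are unchanged.

RE07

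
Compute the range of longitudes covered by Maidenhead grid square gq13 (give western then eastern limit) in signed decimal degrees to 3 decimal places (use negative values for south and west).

-58.000, -56.000

Field G=6, Q=16: +6·20° lon, +16·10° lat → SW at lon -60°, lat 70°.
Square 1, 3: +1·2° lon, +3·1° lat → SW at lon -58°, lat 73°.
Cell spans 2° lon × 1° lat.
west -58.000, east -56.000.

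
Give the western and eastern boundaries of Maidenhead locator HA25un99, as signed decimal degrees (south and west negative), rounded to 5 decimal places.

-34.25833, -34.25000

Field H=7, A=0: +7·20° lon, +0·10° lat → SW at lon -40°, lat -90°.
Square 2, 5: +2·2° lon, +5·1° lat → SW at lon -36°, lat -85°.
Subsquare u=20, n=13: +20·0.0833333° lon, +13·0.0416667° lat → SW at lon -34.3333°, lat -84.4583°.
Extended square 9, 9: +9·0.00833333° lon, +9·0.00416667° lat → SW at lon -34.2583°, lat -84.4208°.
Cell spans 0.00833333° lon × 0.00416667° lat.
west -34.25833, east -34.25000.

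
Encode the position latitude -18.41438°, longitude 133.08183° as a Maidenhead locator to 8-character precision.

PH61mo90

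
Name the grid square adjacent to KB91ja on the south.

KB90jx

Latitude subsquare a = 0; −1 → -1, wraps to 23 = x, carry into square.
Latitude square 1; −1 → 0.
The longitude characters are unchanged.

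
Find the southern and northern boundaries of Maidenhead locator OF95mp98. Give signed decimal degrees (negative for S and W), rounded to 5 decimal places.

-34.34167, -34.33750

Field O=14, F=5: +14·20° lon, +5·10° lat → SW at lon 100°, lat -40°.
Square 9, 5: +9·2° lon, +5·1° lat → SW at lon 118°, lat -35°.
Subsquare m=12, p=15: +12·0.0833333° lon, +15·0.0416667° lat → SW at lon 119°, lat -34.375°.
Extended square 9, 8: +9·0.00833333° lon, +8·0.00416667° lat → SW at lon 119.075°, lat -34.3417°.
Cell spans 0.00833333° lon × 0.00416667° lat.
south -34.34167, north -34.33750.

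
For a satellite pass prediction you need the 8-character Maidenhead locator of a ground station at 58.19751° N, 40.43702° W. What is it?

Shift to the Maidenhead origin (180°W, 90°S): lon 139.56298, lat 148.19751.
Field (20°×10°, letters A–R): 139.56298/20 → 6 → G, 148.19751/10 → 14 → O; chars GO.
Square (2°×1°, digits 0–9): 19.56298/2 → 9, 8.19751/1 → 8; chars 98.
Subsquare (5′×2.5′, letters a–x): 1.56298/0.0833333 → 18 → s, 0.19751/0.0416667 → 4 → e; chars se.
Extended square (30″×15″, digits 0–9): 0.06298/0.00833333 → 7, 0.03084/0.00416667 → 7; chars 77.

GO98se77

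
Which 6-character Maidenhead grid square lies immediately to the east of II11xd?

Longitude subsquare x = 23; +1 → 24, wraps to 0 = a, carry into square.
Longitude square 1; +1 → 2.
The latitude characters are unchanged.

II21ad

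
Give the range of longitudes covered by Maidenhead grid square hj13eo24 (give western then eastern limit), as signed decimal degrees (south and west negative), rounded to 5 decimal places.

-37.65000, -37.64167

Field H=7, J=9: +7·20° lon, +9·10° lat → SW at lon -40°, lat 0°.
Square 1, 3: +1·2° lon, +3·1° lat → SW at lon -38°, lat 3°.
Subsquare e=4, o=14: +4·0.0833333° lon, +14·0.0416667° lat → SW at lon -37.6667°, lat 3.58333°.
Extended square 2, 4: +2·0.00833333° lon, +4·0.00416667° lat → SW at lon -37.65°, lat 3.6°.
Cell spans 0.00833333° lon × 0.00416667° lat.
west -37.65000, east -37.64167.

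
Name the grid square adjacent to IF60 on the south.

IE69

Latitude square 0; −1 → -1, wraps to 9, carry into field.
Latitude field F = 5; −1 → 4 = E.
The longitude characters are unchanged.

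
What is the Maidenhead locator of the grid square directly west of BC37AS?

BC27xs

Longitude subsquare a = 0; −1 → -1, wraps to 23 = x, carry into square.
Longitude square 3; −1 → 2.
The latitude characters are unchanged.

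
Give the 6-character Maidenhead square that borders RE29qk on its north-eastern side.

RE29rl

Longitude subsquare q = 16; +1 → 17 = r.
Latitude subsquare k = 10; +1 → 11 = l.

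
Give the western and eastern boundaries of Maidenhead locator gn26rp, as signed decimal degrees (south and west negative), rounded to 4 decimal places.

-54.5833, -54.5000

Field G=6, N=13: +6·20° lon, +13·10° lat → SW at lon -60°, lat 40°.
Square 2, 6: +2·2° lon, +6·1° lat → SW at lon -56°, lat 46°.
Subsquare r=17, p=15: +17·0.0833333° lon, +15·0.0416667° lat → SW at lon -54.5833°, lat 46.625°.
Cell spans 0.0833333° lon × 0.0416667° lat.
west -54.5833, east -54.5000.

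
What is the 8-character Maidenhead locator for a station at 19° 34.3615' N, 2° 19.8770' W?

IK89un07

Add 180° to longitude and 90° to latitude: 177.66872, 109.57269.
Field: lon ⌊177.66872/20⌋ = 8 → I; lat ⌊109.57269/10⌋ = 10 → K.
Square: lon ⌊17.66872/2⌋ = 8; lat ⌊9.57269/1⌋ = 9.
Subsquare: lon ⌊1.66872/0.0833333⌋ = 20 → u; lat ⌊0.57269/0.0416667⌋ = 13 → n.
Extended square: lon ⌊0.00205/0.00833333⌋ = 0; lat ⌊0.03103/0.00416667⌋ = 7.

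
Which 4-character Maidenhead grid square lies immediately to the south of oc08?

Latitude square 8; −1 → 7.
The longitude characters are unchanged.

OC07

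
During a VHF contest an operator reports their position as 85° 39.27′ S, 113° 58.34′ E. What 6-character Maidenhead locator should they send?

OA64xi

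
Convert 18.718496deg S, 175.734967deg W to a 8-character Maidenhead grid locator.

AH21dg17

Add 180° to longitude and 90° to latitude: 4.26503, 71.28150.
Field: 4.26503/20 → 0 → A, 71.28150/10 → 7 → H; chars AH.
Square: 4.26503/2 → 2, 1.28150/1 → 1; chars 21.
Subsquare: 0.26503/0.0833333 → 3 → d, 0.28150/0.0416667 → 6 → g; chars dg.
Extended square: 0.01503/0.00833333 → 1, 0.03150/0.00416667 → 7; chars 17.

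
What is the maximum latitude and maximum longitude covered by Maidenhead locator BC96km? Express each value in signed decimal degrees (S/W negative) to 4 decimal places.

-63.4583, -141.0833

Field B=1, C=2: +1·20° lon, +2·10° lat → SW at lon -160°, lat -70°.
Square 9, 6: +9·2° lon, +6·1° lat → SW at lon -142°, lat -64°.
Subsquare k=10, m=12: +10·0.0833333° lon, +12·0.0416667° lat → SW at lon -141.167°, lat -63.5°.
Cell spans 0.0833333° lon × 0.0416667° lat. NE corner is SW corner plus one full cell.
latitude -63.4583, longitude -141.0833.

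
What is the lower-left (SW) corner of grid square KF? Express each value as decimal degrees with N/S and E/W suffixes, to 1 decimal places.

Field K=10, F=5: +10·20° lon, +5·10° lat → SW at lon 20°, lat -40°.
latitude 40.0° S, longitude 20.0° E.

40.0° S, 20.0° E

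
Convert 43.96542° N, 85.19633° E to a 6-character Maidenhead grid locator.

NN23ox

Add 180° to longitude and 90° to latitude: 265.1963, 133.9654.
Field: 265.1963/20 → 13 → N, 133.9654/10 → 13 → N; chars NN.
Square: 5.1963/2 → 2, 3.9654/1 → 3; chars 23.
Subsquare: 1.1963/0.0833333 → 14 → o, 0.9654/0.0416667 → 23 → x; chars ox.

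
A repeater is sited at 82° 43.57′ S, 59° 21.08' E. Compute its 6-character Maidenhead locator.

Offset from 180°W / 90°S: lon 239.3513°, lat 7.2738°.
Field (20°×10°, letters A–R): lon ⌊239.3513/20⌋ = 11 → L; lat ⌊7.2738/10⌋ = 0 → A.
Square (2°×1°, digits 0–9): lon ⌊19.3513/2⌋ = 9; lat ⌊7.2738/1⌋ = 7.
Subsquare (5′×2.5′, letters a–x): lon ⌊1.3513/0.0833333⌋ = 16 → q; lat ⌊0.2738/0.0416667⌋ = 6 → g.

LA97qg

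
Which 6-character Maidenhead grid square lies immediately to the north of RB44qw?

RB44qx

Latitude subsquare w = 22; +1 → 23 = x.
The longitude characters are unchanged.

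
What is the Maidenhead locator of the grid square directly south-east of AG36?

AG45

Longitude square 3; +1 → 4.
Latitude square 6; −1 → 5.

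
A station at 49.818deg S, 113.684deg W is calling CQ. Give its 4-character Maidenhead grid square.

DE30

Offset from 180°W / 90°S: lon 66.32°, lat 40.18°.
Field (20°×10°, letters A–R): 66.32/20 → 3 → D, 40.18/10 → 4 → E; chars DE.
Square (2°×1°, digits 0–9): 6.32/2 → 3, 0.18/1 → 0; chars 30.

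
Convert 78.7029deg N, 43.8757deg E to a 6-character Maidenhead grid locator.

LQ18wq

Shift to the Maidenhead origin (180°W, 90°S): lon 223.8757, lat 168.7029.
Field: lon ⌊223.8757/20⌋ = 11 → L; lat ⌊168.7029/10⌋ = 16 → Q.
Square: lon ⌊3.8757/2⌋ = 1; lat ⌊8.7029/1⌋ = 8.
Subsquare: lon ⌊1.8757/0.0833333⌋ = 22 → w; lat ⌊0.7029/0.0416667⌋ = 16 → q.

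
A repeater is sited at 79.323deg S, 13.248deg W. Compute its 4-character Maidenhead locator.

IB30

Add 180° to longitude and 90° to latitude: 166.75, 10.68.
Field: lon ⌊166.75/20⌋ = 8 → I; lat ⌊10.68/10⌋ = 1 → B.
Square: lon ⌊6.75/2⌋ = 3; lat ⌊0.68/1⌋ = 0.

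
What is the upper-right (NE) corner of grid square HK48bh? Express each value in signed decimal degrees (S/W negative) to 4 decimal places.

Field H=7, K=10: +7·20° lon, +10·10° lat → SW at lon -40°, lat 10°.
Square 4, 8: +4·2° lon, +8·1° lat → SW at lon -32°, lat 18°.
Subsquare b=1, h=7: +1·0.0833333° lon, +7·0.0416667° lat → SW at lon -31.9167°, lat 18.2917°.
Cell spans 0.0833333° lon × 0.0416667° lat. NE corner is SW corner plus one full cell.
latitude 18.3333, longitude -31.8333.

18.3333, -31.8333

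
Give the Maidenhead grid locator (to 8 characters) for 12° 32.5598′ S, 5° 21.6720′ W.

Offset from 180°W / 90°S: lon 174.63880°, lat 77.45734°.
Field (20°×10°, letters A–R): lon ⌊174.63880/20⌋ = 8 → I; lat ⌊77.45734/10⌋ = 7 → H.
Square (2°×1°, digits 0–9): lon ⌊14.63880/2⌋ = 7; lat ⌊7.45734/1⌋ = 7.
Subsquare (5′×2.5′, letters a–x): lon ⌊0.63880/0.0833333⌋ = 7 → h; lat ⌊0.45734/0.0416667⌋ = 10 → k.
Extended square (30″×15″, digits 0–9): lon ⌊0.05547/0.00833333⌋ = 6; lat ⌊0.04067/0.00416667⌋ = 9.

IH77hk69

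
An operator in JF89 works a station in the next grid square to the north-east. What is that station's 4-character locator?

JG90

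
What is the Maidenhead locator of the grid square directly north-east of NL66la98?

Longitude extended square 9; +1 → 10, wraps to 0, carry into subsquare.
Longitude subsquare l = 11; +1 → 12 = m.
Latitude extended square 8; +1 → 9.

NL66ma09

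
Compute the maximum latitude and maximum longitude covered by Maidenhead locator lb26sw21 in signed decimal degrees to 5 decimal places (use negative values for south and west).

Field L=11, B=1: +11·20° lon, +1·10° lat → SW at lon 40°, lat -80°.
Square 2, 6: +2·2° lon, +6·1° lat → SW at lon 44°, lat -74°.
Subsquare s=18, w=22: +18·0.0833333° lon, +22·0.0416667° lat → SW at lon 45.5°, lat -73.0833°.
Extended square 2, 1: +2·0.00833333° lon, +1·0.00416667° lat → SW at lon 45.5167°, lat -73.0792°.
Cell spans 0.00833333° lon × 0.00416667° lat. NE corner is SW corner plus one full cell.
latitude -73.07500, longitude 45.52500.

-73.07500, 45.52500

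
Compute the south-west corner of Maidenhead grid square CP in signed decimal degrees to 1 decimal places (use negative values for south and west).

Field C=2, P=15: +2·20° lon, +15·10° lat → SW at lon -140°, lat 60°.
latitude 60.0, longitude -140.0.

60.0, -140.0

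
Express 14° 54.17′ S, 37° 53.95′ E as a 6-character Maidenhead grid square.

Add 180° to longitude and 90° to latitude: 217.8992, 75.0972.
Field: 217.8992/20 → 10 → K, 75.0972/10 → 7 → H; chars KH.
Square: 17.8992/2 → 8, 5.0972/1 → 5; chars 85.
Subsquare: 1.8992/0.0833333 → 22 → w, 0.0972/0.0416667 → 2 → c; chars wc.

KH85wc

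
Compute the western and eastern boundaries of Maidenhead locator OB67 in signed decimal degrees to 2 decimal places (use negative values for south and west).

112.00, 114.00

Field O=14, B=1: +14·20° lon, +1·10° lat → SW at lon 100°, lat -80°.
Square 6, 7: +6·2° lon, +7·1° lat → SW at lon 112°, lat -73°.
Cell spans 2° lon × 1° lat.
west 112.00, east 114.00.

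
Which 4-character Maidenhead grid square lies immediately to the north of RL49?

RM40

Latitude square 9; +1 → 10, wraps to 0, carry into field.
Latitude field L = 11; +1 → 12 = M.
The longitude characters are unchanged.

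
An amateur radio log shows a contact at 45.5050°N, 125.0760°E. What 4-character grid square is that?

PN25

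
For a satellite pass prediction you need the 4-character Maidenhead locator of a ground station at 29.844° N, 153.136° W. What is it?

Shift to the Maidenhead origin (180°W, 90°S): lon 26.86, lat 119.84.
Field (20°×10°, letters A–R): lon ⌊26.86/20⌋ = 1 → B; lat ⌊119.84/10⌋ = 11 → L.
Square (2°×1°, digits 0–9): lon ⌊6.86/2⌋ = 3; lat ⌊9.84/1⌋ = 9.

BL39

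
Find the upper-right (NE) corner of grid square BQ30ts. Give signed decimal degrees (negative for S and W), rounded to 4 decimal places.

70.7917, -152.3333

Field B=1, Q=16: +1·20° lon, +16·10° lat → SW at lon -160°, lat 70°.
Square 3, 0: +3·2° lon, +0·1° lat → SW at lon -154°, lat 70°.
Subsquare t=19, s=18: +19·0.0833333° lon, +18·0.0416667° lat → SW at lon -152.417°, lat 70.75°.
Cell spans 0.0833333° lon × 0.0416667° lat. NE corner is SW corner plus one full cell.
latitude 70.7917, longitude -152.3333.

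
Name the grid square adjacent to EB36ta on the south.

Latitude subsquare a = 0; −1 → -1, wraps to 23 = x, carry into square.
Latitude square 6; −1 → 5.
The longitude characters are unchanged.

EB35tx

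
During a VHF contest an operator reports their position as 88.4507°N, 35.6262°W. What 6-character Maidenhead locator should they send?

HR28ek

Shift to the Maidenhead origin (180°W, 90°S): lon 144.3738, lat 178.4507.
Field (20°×10°, letters A–R): lon ⌊144.3738/20⌋ = 7 → H; lat ⌊178.4507/10⌋ = 17 → R.
Square (2°×1°, digits 0–9): lon ⌊4.3738/2⌋ = 2; lat ⌊8.4507/1⌋ = 8.
Subsquare (5′×2.5′, letters a–x): lon ⌊0.3738/0.0833333⌋ = 4 → e; lat ⌊0.4507/0.0416667⌋ = 10 → k.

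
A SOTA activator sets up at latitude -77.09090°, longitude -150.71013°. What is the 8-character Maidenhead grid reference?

Shift to the Maidenhead origin (180°W, 90°S): lon 29.28987, lat 12.90910.
Field: lon ⌊29.28987/20⌋ = 1 → B; lat ⌊12.90910/10⌋ = 1 → B.
Square: lon ⌊9.28987/2⌋ = 4; lat ⌊2.90910/1⌋ = 2.
Subsquare: lon ⌊1.28987/0.0833333⌋ = 15 → p; lat ⌊0.90910/0.0416667⌋ = 21 → v.
Extended square: lon ⌊0.03987/0.00833333⌋ = 4; lat ⌊0.03410/0.00416667⌋ = 8.

BB42pv48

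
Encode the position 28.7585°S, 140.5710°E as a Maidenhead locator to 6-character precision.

Offset from 180°W / 90°S: lon 320.5710°, lat 61.2415°.
Field: lon ⌊320.5710/20⌋ = 16 → Q; lat ⌊61.2415/10⌋ = 6 → G.
Square: lon ⌊0.5710/2⌋ = 0; lat ⌊1.2415/1⌋ = 1.
Subsquare: lon ⌊0.5710/0.0833333⌋ = 6 → g; lat ⌊0.2415/0.0416667⌋ = 5 → f.

QG01gf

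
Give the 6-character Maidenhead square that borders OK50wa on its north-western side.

Longitude subsquare w = 22; −1 → 21 = v.
Latitude subsquare a = 0; +1 → 1 = b.

OK50vb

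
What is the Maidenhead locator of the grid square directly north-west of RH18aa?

RH08xb

Longitude subsquare a = 0; −1 → -1, wraps to 23 = x, carry into square.
Longitude square 1; −1 → 0.
Latitude subsquare a = 0; +1 → 1 = b.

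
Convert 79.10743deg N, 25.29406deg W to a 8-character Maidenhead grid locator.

HQ79ic45

Shift to the Maidenhead origin (180°W, 90°S): lon 154.70594, lat 169.10743.
Field (20°×10°, letters A–R): lon ⌊154.70594/20⌋ = 7 → H; lat ⌊169.10743/10⌋ = 16 → Q.
Square (2°×1°, digits 0–9): lon ⌊14.70594/2⌋ = 7; lat ⌊9.10743/1⌋ = 9.
Subsquare (5′×2.5′, letters a–x): lon ⌊0.70594/0.0833333⌋ = 8 → i; lat ⌊0.10743/0.0416667⌋ = 2 → c.
Extended square (30″×15″, digits 0–9): lon ⌊0.03927/0.00833333⌋ = 4; lat ⌊0.02410/0.00416667⌋ = 5.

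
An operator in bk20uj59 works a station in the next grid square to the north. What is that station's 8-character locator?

Latitude extended square 9; +1 → 10, wraps to 0, carry into subsquare.
Latitude subsquare j = 9; +1 → 10 = k.
The longitude characters are unchanged.

BK20uk50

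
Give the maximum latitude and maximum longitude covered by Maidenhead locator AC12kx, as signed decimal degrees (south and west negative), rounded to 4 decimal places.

Field A=0, C=2: +0·20° lon, +2·10° lat → SW at lon -180°, lat -70°.
Square 1, 2: +1·2° lon, +2·1° lat → SW at lon -178°, lat -68°.
Subsquare k=10, x=23: +10·0.0833333° lon, +23·0.0416667° lat → SW at lon -177.167°, lat -67.0417°.
Cell spans 0.0833333° lon × 0.0416667° lat. NE corner is SW corner plus one full cell.
latitude -67.0000, longitude -177.0833.

-67.0000, -177.0833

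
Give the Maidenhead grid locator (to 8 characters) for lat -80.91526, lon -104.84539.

DA79nc80

Shift to the Maidenhead origin (180°W, 90°S): lon 75.15461, lat 9.08474.
Field (20°×10°, letters A–R): 75.15461/20 → 3 → D, 9.08474/10 → 0 → A; chars DA.
Square (2°×1°, digits 0–9): 15.15461/2 → 7, 9.08474/1 → 9; chars 79.
Subsquare (5′×2.5′, letters a–x): 1.15461/0.0833333 → 13 → n, 0.08474/0.0416667 → 2 → c; chars nc.
Extended square (30″×15″, digits 0–9): 0.07128/0.00833333 → 8, 0.00141/0.00416667 → 0; chars 80.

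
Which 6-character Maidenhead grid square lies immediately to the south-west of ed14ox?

Longitude subsquare o = 14; −1 → 13 = n.
Latitude subsquare x = 23; −1 → 22 = w.

ED14nw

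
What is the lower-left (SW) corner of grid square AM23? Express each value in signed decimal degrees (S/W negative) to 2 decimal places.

Field A=0, M=12: +0·20° lon, +12·10° lat → SW at lon -180°, lat 30°.
Square 2, 3: +2·2° lon, +3·1° lat → SW at lon -176°, lat 33°.
latitude 33.00, longitude -176.00.

33.00, -176.00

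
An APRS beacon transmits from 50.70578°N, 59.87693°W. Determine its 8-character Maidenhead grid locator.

Offset from 180°W / 90°S: lon 120.12307°, lat 140.70578°.
Field (20°×10°, letters A–R): 120.12307/20 → 6 → G, 140.70578/10 → 14 → O; chars GO.
Square (2°×1°, digits 0–9): 0.12307/2 → 0, 0.70578/1 → 0; chars 00.
Subsquare (5′×2.5′, letters a–x): 0.12307/0.0833333 → 1 → b, 0.70578/0.0416667 → 16 → q; chars bq.
Extended square (30″×15″, digits 0–9): 0.03974/0.00833333 → 4, 0.03911/0.00416667 → 9; chars 49.

GO00bq49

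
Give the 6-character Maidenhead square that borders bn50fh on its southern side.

Latitude subsquare h = 7; −1 → 6 = g.
The longitude characters are unchanged.

BN50fg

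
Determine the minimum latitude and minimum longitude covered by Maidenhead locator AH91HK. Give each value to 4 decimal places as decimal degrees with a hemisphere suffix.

Field A=0, H=7: +0·20° lon, +7·10° lat → SW at lon -180°, lat -20°.
Square 9, 1: +9·2° lon, +1·1° lat → SW at lon -162°, lat -19°.
Subsquare h=7, k=10: +7·0.0833333° lon, +10·0.0416667° lat → SW at lon -161.417°, lat -18.5833°.
latitude 18.5833° S, longitude 161.4167° W.

18.5833° S, 161.4167° W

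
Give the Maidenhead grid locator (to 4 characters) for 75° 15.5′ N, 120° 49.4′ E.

Add 180° to longitude and 90° to latitude: 300.82, 165.26.
Field: lon ⌊300.82/20⌋ = 15 → P; lat ⌊165.26/10⌋ = 16 → Q.
Square: lon ⌊0.82/2⌋ = 0; lat ⌊5.26/1⌋ = 5.

PQ05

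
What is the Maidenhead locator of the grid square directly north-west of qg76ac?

Longitude subsquare a = 0; −1 → -1, wraps to 23 = x, carry into square.
Longitude square 7; −1 → 6.
Latitude subsquare c = 2; +1 → 3 = d.

QG66xd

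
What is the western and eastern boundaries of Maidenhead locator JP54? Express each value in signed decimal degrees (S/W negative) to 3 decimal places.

10.000, 12.000

Field J=9, P=15: +9·20° lon, +15·10° lat → SW at lon 0°, lat 60°.
Square 5, 4: +5·2° lon, +4·1° lat → SW at lon 10°, lat 64°.
Cell spans 2° lon × 1° lat.
west 10.000, east 12.000.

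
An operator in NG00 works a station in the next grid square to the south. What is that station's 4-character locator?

Latitude square 0; −1 → -1, wraps to 9, carry into field.
Latitude field G = 6; −1 → 5 = F.
The longitude characters are unchanged.

NF09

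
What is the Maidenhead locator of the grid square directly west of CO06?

Longitude square 0; −1 → -1, wraps to 9, carry into field.
Longitude field C = 2; −1 → 1 = B.
The latitude characters are unchanged.

BO96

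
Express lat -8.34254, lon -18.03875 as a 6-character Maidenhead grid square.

II01xp

Offset from 180°W / 90°S: lon 161.9613°, lat 81.6575°.
Field: 161.9613/20 → 8 → I, 81.6575/10 → 8 → I; chars II.
Square: 1.9613/2 → 0, 1.6575/1 → 1; chars 01.
Subsquare: 1.9613/0.0833333 → 23 → x, 0.6575/0.0416667 → 15 → p; chars xp.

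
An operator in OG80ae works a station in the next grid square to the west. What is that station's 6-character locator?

OG70xe

Longitude subsquare a = 0; −1 → -1, wraps to 23 = x, carry into square.
Longitude square 8; −1 → 7.
The latitude characters are unchanged.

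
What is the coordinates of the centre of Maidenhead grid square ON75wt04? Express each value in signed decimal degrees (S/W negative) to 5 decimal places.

45.81042, 115.83750

Field O=14, N=13: +14·20° lon, +13·10° lat → SW at lon 100°, lat 40°.
Square 7, 5: +7·2° lon, +5·1° lat → SW at lon 114°, lat 45°.
Subsquare w=22, t=19: +22·0.0833333° lon, +19·0.0416667° lat → SW at lon 115.833°, lat 45.7917°.
Extended square 0, 4: +0·0.00833333° lon, +4·0.00416667° lat → SW at lon 115.833°, lat 45.8083°.
Cell spans 0.00833333° lon × 0.00416667° lat. Centre is SW corner plus half of each.
latitude 45.81042, longitude 115.83750.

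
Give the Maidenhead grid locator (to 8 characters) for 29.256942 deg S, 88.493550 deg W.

EG50sr08

Shift to the Maidenhead origin (180°W, 90°S): lon 91.50645, lat 60.74306.
Field: lon ⌊91.50645/20⌋ = 4 → E; lat ⌊60.74306/10⌋ = 6 → G.
Square: lon ⌊11.50645/2⌋ = 5; lat ⌊0.74306/1⌋ = 0.
Subsquare: lon ⌊1.50645/0.0833333⌋ = 18 → s; lat ⌊0.74306/0.0416667⌋ = 17 → r.
Extended square: lon ⌊0.00645/0.00833333⌋ = 0; lat ⌊0.03472/0.00416667⌋ = 8.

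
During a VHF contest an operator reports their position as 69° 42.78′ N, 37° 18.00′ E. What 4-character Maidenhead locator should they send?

KP89

Add 180° to longitude and 90° to latitude: 217.30, 159.71.
Field (20°×10°, letters A–R): 217.30/20 → 10 → K, 159.71/10 → 15 → P; chars KP.
Square (2°×1°, digits 0–9): 17.30/2 → 8, 9.71/1 → 9; chars 89.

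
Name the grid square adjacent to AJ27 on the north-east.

Longitude square 2; +1 → 3.
Latitude square 7; +1 → 8.

AJ38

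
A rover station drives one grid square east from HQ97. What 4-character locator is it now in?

Longitude square 9; +1 → 10, wraps to 0, carry into field.
Longitude field H = 7; +1 → 8 = I.
The latitude characters are unchanged.

IQ07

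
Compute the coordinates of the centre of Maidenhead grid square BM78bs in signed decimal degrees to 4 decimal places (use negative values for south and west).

38.7708, -145.8750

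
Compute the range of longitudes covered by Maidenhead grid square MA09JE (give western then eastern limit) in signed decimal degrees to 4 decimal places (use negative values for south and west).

Field M=12, A=0: +12·20° lon, +0·10° lat → SW at lon 60°, lat -90°.
Square 0, 9: +0·2° lon, +9·1° lat → SW at lon 60°, lat -81°.
Subsquare j=9, e=4: +9·0.0833333° lon, +4·0.0416667° lat → SW at lon 60.75°, lat -80.8333°.
Cell spans 0.0833333° lon × 0.0416667° lat.
west 60.7500, east 60.8333.

60.7500, 60.8333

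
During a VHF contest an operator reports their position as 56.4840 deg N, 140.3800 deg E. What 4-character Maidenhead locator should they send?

QO06

Shift to the Maidenhead origin (180°W, 90°S): lon 320.38, lat 146.48.
Field (20°×10°, letters A–R): 320.38/20 → 16 → Q, 146.48/10 → 14 → O; chars QO.
Square (2°×1°, digits 0–9): 0.38/2 → 0, 6.48/1 → 6; chars 06.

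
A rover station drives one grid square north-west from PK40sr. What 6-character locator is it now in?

PK40rs

Longitude subsquare s = 18; −1 → 17 = r.
Latitude subsquare r = 17; +1 → 18 = s.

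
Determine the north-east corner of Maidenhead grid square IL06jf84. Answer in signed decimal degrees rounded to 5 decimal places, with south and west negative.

26.22917, -19.17500

Field I=8, L=11: +8·20° lon, +11·10° lat → SW at lon -20°, lat 20°.
Square 0, 6: +0·2° lon, +6·1° lat → SW at lon -20°, lat 26°.
Subsquare j=9, f=5: +9·0.0833333° lon, +5·0.0416667° lat → SW at lon -19.25°, lat 26.2083°.
Extended square 8, 4: +8·0.00833333° lon, +4·0.00416667° lat → SW at lon -19.1833°, lat 26.225°.
Cell spans 0.00833333° lon × 0.00416667° lat. NE corner is SW corner plus one full cell.
latitude 26.22917, longitude -19.17500.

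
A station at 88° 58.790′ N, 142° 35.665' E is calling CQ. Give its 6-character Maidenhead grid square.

QR18hx

Add 180° to longitude and 90° to latitude: 322.5944, 178.9798.
Field: lon ⌊322.5944/20⌋ = 16 → Q; lat ⌊178.9798/10⌋ = 17 → R.
Square: lon ⌊2.5944/2⌋ = 1; lat ⌊8.9798/1⌋ = 8.
Subsquare: lon ⌊0.5944/0.0833333⌋ = 7 → h; lat ⌊0.9798/0.0416667⌋ = 23 → x.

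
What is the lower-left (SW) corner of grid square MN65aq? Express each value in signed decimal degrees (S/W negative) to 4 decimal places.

45.6667, 72.0000

Field M=12, N=13: +12·20° lon, +13·10° lat → SW at lon 60°, lat 40°.
Square 6, 5: +6·2° lon, +5·1° lat → SW at lon 72°, lat 45°.
Subsquare a=0, q=16: +0·0.0833333° lon, +16·0.0416667° lat → SW at lon 72°, lat 45.6667°.
latitude 45.6667, longitude 72.0000.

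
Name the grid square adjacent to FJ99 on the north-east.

GK00

Longitude square 9; +1 → 10, wraps to 0, carry into field.
Longitude field F = 5; +1 → 6 = G.
Latitude square 9; +1 → 10, wraps to 0, carry into field.
Latitude field J = 9; +1 → 10 = K.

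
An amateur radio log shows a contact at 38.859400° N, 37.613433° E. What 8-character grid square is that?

KM88tu36

Shift to the Maidenhead origin (180°W, 90°S): lon 217.61343, lat 128.85940.
Field: 217.61343/20 → 10 → K, 128.85940/10 → 12 → M; chars KM.
Square: 17.61343/2 → 8, 8.85940/1 → 8; chars 88.
Subsquare: 1.61343/0.0833333 → 19 → t, 0.85940/0.0416667 → 20 → u; chars tu.
Extended square: 0.03010/0.00833333 → 3, 0.02607/0.00416667 → 6; chars 36.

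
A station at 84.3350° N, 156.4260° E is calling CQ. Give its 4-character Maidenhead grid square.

Add 180° to longitude and 90° to latitude: 336.43, 174.33.
Field (20°×10°, letters A–R): lon ⌊336.43/20⌋ = 16 → Q; lat ⌊174.33/10⌋ = 17 → R.
Square (2°×1°, digits 0–9): lon ⌊16.43/2⌋ = 8; lat ⌊4.33/1⌋ = 4.

QR84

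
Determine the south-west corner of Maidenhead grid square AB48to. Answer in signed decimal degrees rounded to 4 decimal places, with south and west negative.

Field A=0, B=1: +0·20° lon, +1·10° lat → SW at lon -180°, lat -80°.
Square 4, 8: +4·2° lon, +8·1° lat → SW at lon -172°, lat -72°.
Subsquare t=19, o=14: +19·0.0833333° lon, +14·0.0416667° lat → SW at lon -170.417°, lat -71.4167°.
latitude -71.4167, longitude -170.4167.

-71.4167, -170.4167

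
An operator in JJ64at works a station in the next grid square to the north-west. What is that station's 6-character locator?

JJ54xu

Longitude subsquare a = 0; −1 → -1, wraps to 23 = x, carry into square.
Longitude square 6; −1 → 5.
Latitude subsquare t = 19; +1 → 20 = u.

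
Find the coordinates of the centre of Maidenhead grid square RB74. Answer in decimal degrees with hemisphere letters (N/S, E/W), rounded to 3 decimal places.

75.500° S, 175.000° E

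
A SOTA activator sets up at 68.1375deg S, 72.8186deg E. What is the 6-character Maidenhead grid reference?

Shift to the Maidenhead origin (180°W, 90°S): lon 252.8186, lat 21.8625.
Field: lon ⌊252.8186/20⌋ = 12 → M; lat ⌊21.8625/10⌋ = 2 → C.
Square: lon ⌊12.8186/2⌋ = 6; lat ⌊1.8625/1⌋ = 1.
Subsquare: lon ⌊0.8186/0.0833333⌋ = 9 → j; lat ⌊0.8625/0.0416667⌋ = 20 → u.

MC61ju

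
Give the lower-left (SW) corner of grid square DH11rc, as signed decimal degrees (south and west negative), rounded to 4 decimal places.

Field D=3, H=7: +3·20° lon, +7·10° lat → SW at lon -120°, lat -20°.
Square 1, 1: +1·2° lon, +1·1° lat → SW at lon -118°, lat -19°.
Subsquare r=17, c=2: +17·0.0833333° lon, +2·0.0416667° lat → SW at lon -116.583°, lat -18.9167°.
latitude -18.9167, longitude -116.5833.

-18.9167, -116.5833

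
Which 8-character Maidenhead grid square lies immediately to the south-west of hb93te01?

HB93se90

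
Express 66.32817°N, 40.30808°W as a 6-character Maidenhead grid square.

GP96uh

Shift to the Maidenhead origin (180°W, 90°S): lon 139.6919, lat 156.3282.
Field: lon ⌊139.6919/20⌋ = 6 → G; lat ⌊156.3282/10⌋ = 15 → P.
Square: lon ⌊19.6919/2⌋ = 9; lat ⌊6.3282/1⌋ = 6.
Subsquare: lon ⌊1.6919/0.0833333⌋ = 20 → u; lat ⌊0.3282/0.0416667⌋ = 7 → h.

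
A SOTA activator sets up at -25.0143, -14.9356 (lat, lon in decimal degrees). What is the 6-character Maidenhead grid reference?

IG24mx

Add 180° to longitude and 90° to latitude: 165.0644, 64.9857.
Field: lon ⌊165.0644/20⌋ = 8 → I; lat ⌊64.9857/10⌋ = 6 → G.
Square: lon ⌊5.0644/2⌋ = 2; lat ⌊4.9857/1⌋ = 4.
Subsquare: lon ⌊1.0644/0.0833333⌋ = 12 → m; lat ⌊0.9857/0.0416667⌋ = 23 → x.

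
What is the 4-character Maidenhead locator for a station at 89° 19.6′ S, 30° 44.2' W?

HA40

Offset from 180°W / 90°S: lon 149.26°, lat 0.67°.
Field: 149.26/20 → 7 → H, 0.67/10 → 0 → A; chars HA.
Square: 9.26/2 → 4, 0.67/1 → 0; chars 40.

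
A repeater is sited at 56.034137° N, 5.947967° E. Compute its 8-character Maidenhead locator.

JO26xa38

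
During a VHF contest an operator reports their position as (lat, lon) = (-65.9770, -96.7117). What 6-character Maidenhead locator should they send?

EC14pa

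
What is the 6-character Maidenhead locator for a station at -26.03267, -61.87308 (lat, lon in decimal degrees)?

Offset from 180°W / 90°S: lon 118.1269°, lat 63.9673°.
Field: lon ⌊118.1269/20⌋ = 5 → F; lat ⌊63.9673/10⌋ = 6 → G.
Square: lon ⌊18.1269/2⌋ = 9; lat ⌊3.9673/1⌋ = 3.
Subsquare: lon ⌊0.1269/0.0833333⌋ = 1 → b; lat ⌊0.9673/0.0416667⌋ = 23 → x.

FG93bx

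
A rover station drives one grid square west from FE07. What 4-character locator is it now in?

Longitude square 0; −1 → -1, wraps to 9, carry into field.
Longitude field F = 5; −1 → 4 = E.
The latitude characters are unchanged.

EE97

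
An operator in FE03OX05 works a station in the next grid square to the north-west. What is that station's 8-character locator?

Longitude extended square 0; −1 → -1, wraps to 9, carry into subsquare.
Longitude subsquare o = 14; −1 → 13 = n.
Latitude extended square 5; +1 → 6.

FE03nx96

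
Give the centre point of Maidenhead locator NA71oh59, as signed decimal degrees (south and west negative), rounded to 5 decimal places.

Field N=13, A=0: +13·20° lon, +0·10° lat → SW at lon 80°, lat -90°.
Square 7, 1: +7·2° lon, +1·1° lat → SW at lon 94°, lat -89°.
Subsquare o=14, h=7: +14·0.0833333° lon, +7·0.0416667° lat → SW at lon 95.1667°, lat -88.7083°.
Extended square 5, 9: +5·0.00833333° lon, +9·0.00416667° lat → SW at lon 95.2083°, lat -88.6708°.
Cell spans 0.00833333° lon × 0.00416667° lat. Centre is SW corner plus half of each.
latitude -88.66875, longitude 95.21250.

-88.66875, 95.21250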